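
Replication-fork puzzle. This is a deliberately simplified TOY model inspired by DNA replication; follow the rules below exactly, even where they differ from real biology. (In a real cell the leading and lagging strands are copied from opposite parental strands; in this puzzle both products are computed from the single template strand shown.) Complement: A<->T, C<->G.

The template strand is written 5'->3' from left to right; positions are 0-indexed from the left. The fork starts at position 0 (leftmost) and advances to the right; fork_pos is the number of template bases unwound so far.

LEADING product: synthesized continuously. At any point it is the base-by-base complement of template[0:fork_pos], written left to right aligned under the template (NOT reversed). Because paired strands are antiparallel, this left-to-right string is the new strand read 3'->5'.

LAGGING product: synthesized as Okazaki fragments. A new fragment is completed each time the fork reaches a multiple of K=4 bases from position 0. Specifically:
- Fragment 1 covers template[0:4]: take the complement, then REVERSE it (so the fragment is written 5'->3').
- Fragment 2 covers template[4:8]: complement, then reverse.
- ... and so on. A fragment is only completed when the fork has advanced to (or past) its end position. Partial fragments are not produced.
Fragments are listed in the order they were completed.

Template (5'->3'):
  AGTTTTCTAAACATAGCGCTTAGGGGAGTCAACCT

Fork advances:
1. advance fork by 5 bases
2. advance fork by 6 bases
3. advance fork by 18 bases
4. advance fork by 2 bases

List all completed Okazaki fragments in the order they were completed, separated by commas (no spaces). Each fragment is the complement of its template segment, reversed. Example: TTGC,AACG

Step 1: advance 5 -> fork_pos = 0 + 5 = 5. Reached multiple(s) of 4: 4 -> fragment 1 completed (1 total).
Step 2: advance 6 -> fork_pos = 5 + 6 = 11. Reached multiple(s) of 4: 8 -> fragment 2 completed (2 total).
Step 3: advance 18 -> fork_pos = 11 + 18 = 29. Reached multiple(s) of 4: 12, 16, 20, 24, 28 -> fragments 3-7 completed (7 total).
Step 4: advance 2 -> fork_pos = 29 + 2 = 31. Next multiple of 4 is 32 (not reached); still 7 fragment(s).
Final fork_pos = 31, so 7 fragment(s) are complete. Build each: template segment -> complement -> reverse.
Fragment 1: template[0:4] = AGTT -> complement TCAA -> reversed AACT
Fragment 2: template[4:8] = TTCT -> complement AAGA -> reversed AGAA
Fragment 3: template[8:12] = AAAC -> complement TTTG -> reversed GTTT
Fragment 4: template[12:16] = ATAG -> complement TATC -> reversed CTAT
Fragment 5: template[16:20] = CGCT -> complement GCGA -> reversed AGCG
Fragment 6: template[20:24] = TAGG -> complement ATCC -> reversed CCTA
Fragment 7: template[24:28] = GGAG -> complement CCTC -> reversed CTCC

Answer: AACT,AGAA,GTTT,CTAT,AGCG,CCTA,CTCC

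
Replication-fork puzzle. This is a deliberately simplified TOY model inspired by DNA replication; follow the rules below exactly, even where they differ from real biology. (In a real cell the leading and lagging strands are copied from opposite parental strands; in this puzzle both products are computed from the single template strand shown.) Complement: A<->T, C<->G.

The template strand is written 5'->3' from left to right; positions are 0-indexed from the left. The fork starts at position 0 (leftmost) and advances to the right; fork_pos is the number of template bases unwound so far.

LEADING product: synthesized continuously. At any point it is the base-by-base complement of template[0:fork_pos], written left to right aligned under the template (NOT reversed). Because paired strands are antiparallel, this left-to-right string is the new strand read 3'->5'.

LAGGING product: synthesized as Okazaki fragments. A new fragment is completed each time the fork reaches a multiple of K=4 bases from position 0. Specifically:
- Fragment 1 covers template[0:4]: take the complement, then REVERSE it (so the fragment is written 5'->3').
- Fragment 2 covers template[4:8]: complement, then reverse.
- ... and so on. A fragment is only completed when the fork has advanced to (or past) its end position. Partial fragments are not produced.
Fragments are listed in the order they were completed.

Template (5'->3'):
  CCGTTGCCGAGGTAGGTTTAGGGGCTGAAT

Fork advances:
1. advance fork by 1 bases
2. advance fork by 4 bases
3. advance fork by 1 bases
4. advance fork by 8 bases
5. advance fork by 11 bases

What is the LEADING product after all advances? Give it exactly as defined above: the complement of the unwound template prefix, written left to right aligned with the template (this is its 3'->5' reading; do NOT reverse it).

Answer: GGCAACGGCTCCATCCAAATCCCCG

Derivation:
Step 1: advance 1 -> fork_pos = 0 + 1 = 1.
Step 2: advance 4 -> fork_pos = 1 + 4 = 5.
Step 3: advance 1 -> fork_pos = 5 + 1 = 6.
Step 4: advance 8 -> fork_pos = 6 + 8 = 14.
Step 5: advance 11 -> fork_pos = 14 + 11 = 25.
Unwound prefix: template[0:25] = CCGTTGCCGAGGTAGGTTTAGGGGC
Complement it base by base (A<->T, C<->G), keeping left-to-right order:
  [0:5] CCGTT -> GGCAA
  [5:10] GCCGA -> CGGCT
  [10:15] GGTAG -> CCATC
  [15:20] GTTTA -> CAAAT
  [20:25] GGGGC -> CCCCG
Concatenate: GGCAACGGCTCCATCCAAATCCCCG (length 25; written aligned with the template, i.e. 3'->5').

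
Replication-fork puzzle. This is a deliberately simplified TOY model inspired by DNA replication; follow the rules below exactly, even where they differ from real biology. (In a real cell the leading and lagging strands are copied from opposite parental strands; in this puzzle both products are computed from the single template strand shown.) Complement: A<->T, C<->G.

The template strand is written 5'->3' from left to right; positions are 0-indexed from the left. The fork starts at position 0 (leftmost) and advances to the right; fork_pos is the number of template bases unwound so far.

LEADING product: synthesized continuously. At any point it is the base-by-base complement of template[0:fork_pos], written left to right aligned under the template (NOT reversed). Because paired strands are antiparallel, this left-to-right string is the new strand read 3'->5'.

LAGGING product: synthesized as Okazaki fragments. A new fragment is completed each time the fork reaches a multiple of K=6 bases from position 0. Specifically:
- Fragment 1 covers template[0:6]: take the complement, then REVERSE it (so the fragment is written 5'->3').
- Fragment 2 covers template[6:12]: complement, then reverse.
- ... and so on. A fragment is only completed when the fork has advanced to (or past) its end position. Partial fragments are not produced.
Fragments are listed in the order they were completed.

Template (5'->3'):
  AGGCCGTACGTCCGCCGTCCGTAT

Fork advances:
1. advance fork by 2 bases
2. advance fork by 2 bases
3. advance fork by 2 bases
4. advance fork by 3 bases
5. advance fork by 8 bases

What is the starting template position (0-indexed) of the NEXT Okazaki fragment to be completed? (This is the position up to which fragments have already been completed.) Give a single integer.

Step 1: advance 2 -> fork_pos = 0 + 2 = 2. Next multiple of 6 is 6 (not reached); still 0 fragment(s).
Step 2: advance 2 -> fork_pos = 2 + 2 = 4. Next multiple of 6 is 6 (not reached); still 0 fragment(s).
Step 3: advance 2 -> fork_pos = 4 + 2 = 6. Reached multiple(s) of 6: 6 -> fragment 1 completed (1 total).
Step 4: advance 3 -> fork_pos = 6 + 3 = 9. Next multiple of 6 is 12 (not reached); still 1 fragment(s).
Step 5: advance 8 -> fork_pos = 9 + 8 = 17. Reached multiple(s) of 6: 12 -> fragment 2 completed (2 total).
2 fragment(s) completed, covering template[0:12] (2 x 6 = 12). The next fragment, fragment 3, covers template[12:18], so it starts at position 12.

Answer: 12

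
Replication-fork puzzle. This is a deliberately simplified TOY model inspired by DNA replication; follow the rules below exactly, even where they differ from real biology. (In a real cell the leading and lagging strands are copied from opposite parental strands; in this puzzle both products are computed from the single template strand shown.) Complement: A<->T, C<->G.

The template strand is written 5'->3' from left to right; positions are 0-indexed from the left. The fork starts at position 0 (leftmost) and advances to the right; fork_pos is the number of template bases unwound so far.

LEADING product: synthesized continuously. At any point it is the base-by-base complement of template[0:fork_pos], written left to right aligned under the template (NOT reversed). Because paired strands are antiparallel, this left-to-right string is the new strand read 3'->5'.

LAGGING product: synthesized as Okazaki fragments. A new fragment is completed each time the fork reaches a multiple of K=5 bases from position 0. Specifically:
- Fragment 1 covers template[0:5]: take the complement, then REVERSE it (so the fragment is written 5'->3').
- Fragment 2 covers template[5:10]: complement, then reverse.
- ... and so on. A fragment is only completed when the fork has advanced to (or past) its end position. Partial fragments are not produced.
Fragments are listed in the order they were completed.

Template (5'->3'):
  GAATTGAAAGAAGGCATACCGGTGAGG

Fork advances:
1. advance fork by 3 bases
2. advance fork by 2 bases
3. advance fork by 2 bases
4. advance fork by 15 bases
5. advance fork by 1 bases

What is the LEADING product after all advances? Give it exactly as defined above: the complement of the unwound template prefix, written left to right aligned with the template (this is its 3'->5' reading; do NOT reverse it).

Step 1: advance 3 -> fork_pos = 0 + 3 = 3.
Step 2: advance 2 -> fork_pos = 3 + 2 = 5.
Step 3: advance 2 -> fork_pos = 5 + 2 = 7.
Step 4: advance 15 -> fork_pos = 7 + 15 = 22.
Step 5: advance 1 -> fork_pos = 22 + 1 = 23.
Unwound prefix: template[0:23] = GAATTGAAAGAAGGCATACCGGT
Complement it base by base (A<->T, C<->G), keeping left-to-right order:
  [0:5] GAATT -> CTTAA
  [5:10] GAAAG -> CTTTC
  [10:15] AAGGC -> TTCCG
  [15:20] ATACC -> TATGG
  [20:23] GGT -> CCA
Concatenate: CTTAACTTTCTTCCGTATGGCCA (length 23; written aligned with the template, i.e. 3'->5').

Answer: CTTAACTTTCTTCCGTATGGCCA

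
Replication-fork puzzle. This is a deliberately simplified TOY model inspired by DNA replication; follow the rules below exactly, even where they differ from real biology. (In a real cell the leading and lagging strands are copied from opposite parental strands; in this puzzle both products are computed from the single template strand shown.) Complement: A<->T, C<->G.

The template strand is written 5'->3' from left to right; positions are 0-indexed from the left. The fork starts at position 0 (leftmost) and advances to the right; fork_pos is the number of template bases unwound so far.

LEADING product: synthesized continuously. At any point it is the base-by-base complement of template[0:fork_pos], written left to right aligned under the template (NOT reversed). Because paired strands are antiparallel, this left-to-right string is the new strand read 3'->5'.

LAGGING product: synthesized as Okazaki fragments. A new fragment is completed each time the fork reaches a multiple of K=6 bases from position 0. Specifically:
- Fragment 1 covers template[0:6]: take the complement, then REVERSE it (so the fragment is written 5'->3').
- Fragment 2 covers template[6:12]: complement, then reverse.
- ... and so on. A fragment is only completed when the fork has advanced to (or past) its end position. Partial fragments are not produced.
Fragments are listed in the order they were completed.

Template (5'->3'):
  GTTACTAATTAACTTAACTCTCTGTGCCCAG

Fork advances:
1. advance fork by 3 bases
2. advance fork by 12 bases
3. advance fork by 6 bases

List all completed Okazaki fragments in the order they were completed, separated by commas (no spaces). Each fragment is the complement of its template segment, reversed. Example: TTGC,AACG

Step 1: advance 3 -> fork_pos = 0 + 3 = 3. Next multiple of 6 is 6 (not reached); still 0 fragment(s).
Step 2: advance 12 -> fork_pos = 3 + 12 = 15. Reached multiple(s) of 6: 6, 12 -> fragments 1-2 completed (2 total).
Step 3: advance 6 -> fork_pos = 15 + 6 = 21. Reached multiple(s) of 6: 18 -> fragment 3 completed (3 total).
Final fork_pos = 21, so 3 fragment(s) are complete. Build each: template segment -> complement -> reverse.
Fragment 1: template[0:6] = GTTACT -> complement CAATGA -> reversed AGTAAC
Fragment 2: template[6:12] = AATTAA -> complement TTAATT -> reversed TTAATT
Fragment 3: template[12:18] = CTTAAC -> complement GAATTG -> reversed GTTAAG

Answer: AGTAAC,TTAATT,GTTAAG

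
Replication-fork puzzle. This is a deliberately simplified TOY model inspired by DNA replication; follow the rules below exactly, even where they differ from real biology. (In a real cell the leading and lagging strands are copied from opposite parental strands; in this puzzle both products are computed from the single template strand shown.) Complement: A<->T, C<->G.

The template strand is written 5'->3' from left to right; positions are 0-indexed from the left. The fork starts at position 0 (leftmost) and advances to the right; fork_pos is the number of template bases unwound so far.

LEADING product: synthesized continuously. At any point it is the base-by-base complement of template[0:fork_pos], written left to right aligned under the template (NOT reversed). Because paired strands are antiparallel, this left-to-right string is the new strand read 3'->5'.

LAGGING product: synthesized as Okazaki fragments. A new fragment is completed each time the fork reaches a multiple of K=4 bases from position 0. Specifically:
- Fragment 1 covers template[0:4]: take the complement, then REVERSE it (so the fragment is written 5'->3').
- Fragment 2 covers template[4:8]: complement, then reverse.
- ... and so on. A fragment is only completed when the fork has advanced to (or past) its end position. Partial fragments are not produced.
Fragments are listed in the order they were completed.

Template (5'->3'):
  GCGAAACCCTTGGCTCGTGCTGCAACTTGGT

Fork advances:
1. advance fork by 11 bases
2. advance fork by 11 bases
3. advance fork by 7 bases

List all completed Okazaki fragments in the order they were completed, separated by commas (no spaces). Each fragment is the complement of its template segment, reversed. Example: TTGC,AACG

Answer: TCGC,GGTT,CAAG,GAGC,GCAC,TGCA,AAGT

Derivation:
Step 1: advance 11 -> fork_pos = 0 + 11 = 11. Reached multiple(s) of 4: 4, 8 -> fragments 1-2 completed (2 total).
Step 2: advance 11 -> fork_pos = 11 + 11 = 22. Reached multiple(s) of 4: 12, 16, 20 -> fragments 3-5 completed (5 total).
Step 3: advance 7 -> fork_pos = 22 + 7 = 29. Reached multiple(s) of 4: 24, 28 -> fragments 6-7 completed (7 total).
Final fork_pos = 29, so 7 fragment(s) are complete. Build each: template segment -> complement -> reverse.
Fragment 1: template[0:4] = GCGA -> complement CGCT -> reversed TCGC
Fragment 2: template[4:8] = AACC -> complement TTGG -> reversed GGTT
Fragment 3: template[8:12] = CTTG -> complement GAAC -> reversed CAAG
Fragment 4: template[12:16] = GCTC -> complement CGAG -> reversed GAGC
Fragment 5: template[16:20] = GTGC -> complement CACG -> reversed GCAC
Fragment 6: template[20:24] = TGCA -> complement ACGT -> reversed TGCA
Fragment 7: template[24:28] = ACTT -> complement TGAA -> reversed AAGT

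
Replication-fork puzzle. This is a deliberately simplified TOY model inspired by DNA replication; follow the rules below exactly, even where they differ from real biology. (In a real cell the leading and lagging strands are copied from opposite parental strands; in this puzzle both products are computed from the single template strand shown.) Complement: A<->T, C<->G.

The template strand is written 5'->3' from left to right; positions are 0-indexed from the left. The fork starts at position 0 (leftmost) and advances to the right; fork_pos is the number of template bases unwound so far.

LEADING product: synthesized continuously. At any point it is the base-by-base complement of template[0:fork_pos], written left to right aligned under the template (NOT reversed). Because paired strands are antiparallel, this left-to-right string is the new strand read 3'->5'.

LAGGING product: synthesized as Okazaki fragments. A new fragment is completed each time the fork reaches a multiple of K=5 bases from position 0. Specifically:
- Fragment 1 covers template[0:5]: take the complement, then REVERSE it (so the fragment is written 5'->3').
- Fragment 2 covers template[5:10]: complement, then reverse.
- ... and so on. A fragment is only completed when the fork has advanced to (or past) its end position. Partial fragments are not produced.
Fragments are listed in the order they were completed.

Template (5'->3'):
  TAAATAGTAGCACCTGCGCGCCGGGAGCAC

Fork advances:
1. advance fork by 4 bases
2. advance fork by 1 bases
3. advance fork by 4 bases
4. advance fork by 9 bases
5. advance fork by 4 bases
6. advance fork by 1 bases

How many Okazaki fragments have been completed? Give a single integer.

Step 1: advance 4 -> fork_pos = 0 + 4 = 4. Next multiple of 5 is 5 (not reached); still 0 fragment(s).
Step 2: advance 1 -> fork_pos = 4 + 1 = 5. Reached multiple(s) of 5: 5 -> fragment 1 completed (1 total).
Step 3: advance 4 -> fork_pos = 5 + 4 = 9. Next multiple of 5 is 10 (not reached); still 1 fragment(s).
Step 4: advance 9 -> fork_pos = 9 + 9 = 18. Reached multiple(s) of 5: 10, 15 -> fragments 2-3 completed (3 total).
Step 5: advance 4 -> fork_pos = 18 + 4 = 22. Reached multiple(s) of 5: 20 -> fragment 4 completed (4 total).
Step 6: advance 1 -> fork_pos = 22 + 1 = 23. Next multiple of 5 is 25 (not reached); still 4 fragment(s).
Check: final fork_pos = 23; the multiples of 5 that are <= 23 are 5..20 -> 23 // 5 = 4 completed fragment(s).

Answer: 4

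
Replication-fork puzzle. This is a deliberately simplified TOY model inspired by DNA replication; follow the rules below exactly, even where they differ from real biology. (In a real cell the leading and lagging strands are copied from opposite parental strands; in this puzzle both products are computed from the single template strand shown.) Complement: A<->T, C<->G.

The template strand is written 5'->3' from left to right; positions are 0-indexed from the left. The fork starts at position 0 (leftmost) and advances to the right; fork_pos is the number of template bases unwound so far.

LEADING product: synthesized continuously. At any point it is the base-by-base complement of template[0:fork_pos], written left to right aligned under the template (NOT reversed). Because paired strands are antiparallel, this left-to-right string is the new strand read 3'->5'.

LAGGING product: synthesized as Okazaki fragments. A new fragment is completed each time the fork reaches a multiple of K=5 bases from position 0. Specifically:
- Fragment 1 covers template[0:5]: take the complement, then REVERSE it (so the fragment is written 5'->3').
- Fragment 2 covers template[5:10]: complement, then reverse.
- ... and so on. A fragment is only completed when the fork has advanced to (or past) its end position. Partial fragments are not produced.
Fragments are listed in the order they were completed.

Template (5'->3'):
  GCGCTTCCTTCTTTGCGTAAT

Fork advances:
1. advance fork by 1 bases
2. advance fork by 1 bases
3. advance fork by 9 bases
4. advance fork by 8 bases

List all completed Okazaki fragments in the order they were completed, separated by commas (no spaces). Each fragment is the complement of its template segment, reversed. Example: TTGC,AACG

Step 1: advance 1 -> fork_pos = 0 + 1 = 1. Next multiple of 5 is 5 (not reached); still 0 fragment(s).
Step 2: advance 1 -> fork_pos = 1 + 1 = 2. Next multiple of 5 is 5 (not reached); still 0 fragment(s).
Step 3: advance 9 -> fork_pos = 2 + 9 = 11. Reached multiple(s) of 5: 5, 10 -> fragments 1-2 completed (2 total).
Step 4: advance 8 -> fork_pos = 11 + 8 = 19. Reached multiple(s) of 5: 15 -> fragment 3 completed (3 total).
Final fork_pos = 19, so 3 fragment(s) are complete. Build each: template segment -> complement -> reverse.
Fragment 1: template[0:5] = GCGCT -> complement CGCGA -> reversed AGCGC
Fragment 2: template[5:10] = TCCTT -> complement AGGAA -> reversed AAGGA
Fragment 3: template[10:15] = CTTTG -> complement GAAAC -> reversed CAAAG

Answer: AGCGC,AAGGA,CAAAG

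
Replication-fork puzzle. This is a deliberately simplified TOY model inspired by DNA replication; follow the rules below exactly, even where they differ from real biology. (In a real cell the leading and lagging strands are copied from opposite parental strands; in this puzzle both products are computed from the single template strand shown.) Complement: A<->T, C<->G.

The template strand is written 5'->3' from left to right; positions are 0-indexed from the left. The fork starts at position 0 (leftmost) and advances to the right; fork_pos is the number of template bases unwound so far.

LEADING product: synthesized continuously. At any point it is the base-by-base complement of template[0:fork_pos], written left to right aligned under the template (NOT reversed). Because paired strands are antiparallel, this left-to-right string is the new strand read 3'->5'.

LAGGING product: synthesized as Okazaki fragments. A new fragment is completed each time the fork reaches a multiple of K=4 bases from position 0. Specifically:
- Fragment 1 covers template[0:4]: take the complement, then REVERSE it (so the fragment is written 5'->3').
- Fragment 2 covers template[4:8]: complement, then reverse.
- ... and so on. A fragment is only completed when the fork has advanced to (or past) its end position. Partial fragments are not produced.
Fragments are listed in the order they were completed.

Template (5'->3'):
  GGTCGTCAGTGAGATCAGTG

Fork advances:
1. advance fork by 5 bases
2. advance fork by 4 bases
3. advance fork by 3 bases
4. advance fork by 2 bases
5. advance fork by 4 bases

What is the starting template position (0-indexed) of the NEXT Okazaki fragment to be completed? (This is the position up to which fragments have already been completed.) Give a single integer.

Answer: 16

Derivation:
Step 1: advance 5 -> fork_pos = 0 + 5 = 5. Reached multiple(s) of 4: 4 -> fragment 1 completed (1 total).
Step 2: advance 4 -> fork_pos = 5 + 4 = 9. Reached multiple(s) of 4: 8 -> fragment 2 completed (2 total).
Step 3: advance 3 -> fork_pos = 9 + 3 = 12. Reached multiple(s) of 4: 12 -> fragment 3 completed (3 total).
Step 4: advance 2 -> fork_pos = 12 + 2 = 14. Next multiple of 4 is 16 (not reached); still 3 fragment(s).
Step 5: advance 4 -> fork_pos = 14 + 4 = 18. Reached multiple(s) of 4: 16 -> fragment 4 completed (4 total).
4 fragment(s) completed, covering template[0:16] (4 x 4 = 16). The next fragment, fragment 5, covers template[16:20], so it starts at position 16.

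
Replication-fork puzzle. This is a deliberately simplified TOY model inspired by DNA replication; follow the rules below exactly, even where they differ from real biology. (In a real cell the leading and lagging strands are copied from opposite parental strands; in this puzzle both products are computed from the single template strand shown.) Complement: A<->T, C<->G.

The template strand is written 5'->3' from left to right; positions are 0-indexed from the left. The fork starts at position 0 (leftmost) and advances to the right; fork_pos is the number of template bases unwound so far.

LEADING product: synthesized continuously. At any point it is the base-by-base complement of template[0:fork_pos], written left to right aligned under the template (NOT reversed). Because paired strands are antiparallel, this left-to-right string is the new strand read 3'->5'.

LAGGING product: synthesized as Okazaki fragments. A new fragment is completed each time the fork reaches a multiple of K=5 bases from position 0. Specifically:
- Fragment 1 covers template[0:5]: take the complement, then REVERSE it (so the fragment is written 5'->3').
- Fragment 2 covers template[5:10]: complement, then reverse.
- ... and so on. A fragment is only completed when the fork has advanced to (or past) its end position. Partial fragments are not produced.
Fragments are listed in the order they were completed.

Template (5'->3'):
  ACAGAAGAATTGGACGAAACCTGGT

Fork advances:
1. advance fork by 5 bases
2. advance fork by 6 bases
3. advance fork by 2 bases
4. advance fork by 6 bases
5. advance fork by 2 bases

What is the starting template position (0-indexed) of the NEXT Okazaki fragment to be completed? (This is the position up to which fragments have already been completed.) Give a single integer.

Step 1: advance 5 -> fork_pos = 0 + 5 = 5. Reached multiple(s) of 5: 5 -> fragment 1 completed (1 total).
Step 2: advance 6 -> fork_pos = 5 + 6 = 11. Reached multiple(s) of 5: 10 -> fragment 2 completed (2 total).
Step 3: advance 2 -> fork_pos = 11 + 2 = 13. Next multiple of 5 is 15 (not reached); still 2 fragment(s).
Step 4: advance 6 -> fork_pos = 13 + 6 = 19. Reached multiple(s) of 5: 15 -> fragment 3 completed (3 total).
Step 5: advance 2 -> fork_pos = 19 + 2 = 21. Reached multiple(s) of 5: 20 -> fragment 4 completed (4 total).
4 fragment(s) completed, covering template[0:20] (4 x 5 = 20). The next fragment, fragment 5, covers template[20:25], so it starts at position 20.

Answer: 20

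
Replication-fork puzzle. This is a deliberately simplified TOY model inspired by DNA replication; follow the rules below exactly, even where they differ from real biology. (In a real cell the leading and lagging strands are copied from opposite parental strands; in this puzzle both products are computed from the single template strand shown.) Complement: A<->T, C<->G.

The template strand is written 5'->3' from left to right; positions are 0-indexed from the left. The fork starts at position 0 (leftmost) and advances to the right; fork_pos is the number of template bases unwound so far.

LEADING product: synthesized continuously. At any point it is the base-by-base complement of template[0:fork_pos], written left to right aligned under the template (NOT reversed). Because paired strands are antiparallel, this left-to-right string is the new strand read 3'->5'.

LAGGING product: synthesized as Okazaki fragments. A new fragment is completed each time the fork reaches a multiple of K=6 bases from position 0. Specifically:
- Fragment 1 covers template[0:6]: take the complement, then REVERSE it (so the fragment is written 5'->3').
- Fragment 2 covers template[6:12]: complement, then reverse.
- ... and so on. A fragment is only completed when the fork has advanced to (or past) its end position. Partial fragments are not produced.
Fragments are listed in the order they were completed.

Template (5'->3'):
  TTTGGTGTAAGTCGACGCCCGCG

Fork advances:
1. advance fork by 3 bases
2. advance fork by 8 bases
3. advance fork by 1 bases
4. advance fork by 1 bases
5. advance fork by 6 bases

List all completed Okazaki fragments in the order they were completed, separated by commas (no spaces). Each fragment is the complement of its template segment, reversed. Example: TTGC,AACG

Answer: ACCAAA,ACTTAC,GCGTCG

Derivation:
Step 1: advance 3 -> fork_pos = 0 + 3 = 3. Next multiple of 6 is 6 (not reached); still 0 fragment(s).
Step 2: advance 8 -> fork_pos = 3 + 8 = 11. Reached multiple(s) of 6: 6 -> fragment 1 completed (1 total).
Step 3: advance 1 -> fork_pos = 11 + 1 = 12. Reached multiple(s) of 6: 12 -> fragment 2 completed (2 total).
Step 4: advance 1 -> fork_pos = 12 + 1 = 13. Next multiple of 6 is 18 (not reached); still 2 fragment(s).
Step 5: advance 6 -> fork_pos = 13 + 6 = 19. Reached multiple(s) of 6: 18 -> fragment 3 completed (3 total).
Final fork_pos = 19, so 3 fragment(s) are complete. Build each: template segment -> complement -> reverse.
Fragment 1: template[0:6] = TTTGGT -> complement AAACCA -> reversed ACCAAA
Fragment 2: template[6:12] = GTAAGT -> complement CATTCA -> reversed ACTTAC
Fragment 3: template[12:18] = CGACGC -> complement GCTGCG -> reversed GCGTCG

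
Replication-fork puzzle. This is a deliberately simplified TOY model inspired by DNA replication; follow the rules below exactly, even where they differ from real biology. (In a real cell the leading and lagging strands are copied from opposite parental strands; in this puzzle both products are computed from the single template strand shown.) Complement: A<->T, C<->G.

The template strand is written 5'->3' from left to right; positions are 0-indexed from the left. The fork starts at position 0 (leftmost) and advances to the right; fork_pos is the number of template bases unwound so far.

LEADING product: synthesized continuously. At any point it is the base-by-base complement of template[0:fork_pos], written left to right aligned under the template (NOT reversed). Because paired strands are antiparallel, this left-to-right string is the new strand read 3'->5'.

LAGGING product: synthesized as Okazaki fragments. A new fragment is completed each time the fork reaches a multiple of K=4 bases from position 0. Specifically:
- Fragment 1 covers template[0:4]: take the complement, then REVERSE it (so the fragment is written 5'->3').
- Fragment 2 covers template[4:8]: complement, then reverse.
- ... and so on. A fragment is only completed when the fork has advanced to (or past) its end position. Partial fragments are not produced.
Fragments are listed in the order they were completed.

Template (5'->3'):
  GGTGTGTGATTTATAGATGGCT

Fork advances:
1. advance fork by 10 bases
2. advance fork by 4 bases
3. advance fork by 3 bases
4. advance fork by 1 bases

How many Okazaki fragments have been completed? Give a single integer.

Answer: 4

Derivation:
Step 1: advance 10 -> fork_pos = 0 + 10 = 10. Reached multiple(s) of 4: 4, 8 -> fragments 1-2 completed (2 total).
Step 2: advance 4 -> fork_pos = 10 + 4 = 14. Reached multiple(s) of 4: 12 -> fragment 3 completed (3 total).
Step 3: advance 3 -> fork_pos = 14 + 3 = 17. Reached multiple(s) of 4: 16 -> fragment 4 completed (4 total).
Step 4: advance 1 -> fork_pos = 17 + 1 = 18. Next multiple of 4 is 20 (not reached); still 4 fragment(s).
Check: final fork_pos = 18; the multiples of 4 that are <= 18 are 4..16 -> 18 // 4 = 4 completed fragment(s).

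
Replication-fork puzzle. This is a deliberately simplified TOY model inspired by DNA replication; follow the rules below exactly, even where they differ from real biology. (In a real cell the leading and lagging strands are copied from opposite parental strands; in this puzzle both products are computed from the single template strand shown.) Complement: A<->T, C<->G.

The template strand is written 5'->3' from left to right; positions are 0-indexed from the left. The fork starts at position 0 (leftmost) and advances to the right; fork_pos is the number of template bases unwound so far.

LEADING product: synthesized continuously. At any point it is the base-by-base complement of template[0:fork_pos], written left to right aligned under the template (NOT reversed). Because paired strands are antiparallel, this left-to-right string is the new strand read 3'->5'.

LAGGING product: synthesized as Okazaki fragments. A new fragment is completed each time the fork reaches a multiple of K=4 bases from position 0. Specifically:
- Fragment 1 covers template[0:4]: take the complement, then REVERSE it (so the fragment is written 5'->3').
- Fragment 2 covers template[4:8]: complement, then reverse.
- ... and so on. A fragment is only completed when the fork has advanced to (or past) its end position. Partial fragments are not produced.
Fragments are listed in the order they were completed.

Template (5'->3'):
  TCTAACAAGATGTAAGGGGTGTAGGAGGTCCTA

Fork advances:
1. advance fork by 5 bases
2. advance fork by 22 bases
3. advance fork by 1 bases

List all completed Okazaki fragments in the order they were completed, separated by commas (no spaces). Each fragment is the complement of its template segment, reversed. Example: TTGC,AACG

Answer: TAGA,TTGT,CATC,CTTA,ACCC,CTAC,CCTC

Derivation:
Step 1: advance 5 -> fork_pos = 0 + 5 = 5. Reached multiple(s) of 4: 4 -> fragment 1 completed (1 total).
Step 2: advance 22 -> fork_pos = 5 + 22 = 27. Reached multiple(s) of 4: 8, 12, 16, 20, 24 -> fragments 2-6 completed (6 total).
Step 3: advance 1 -> fork_pos = 27 + 1 = 28. Reached multiple(s) of 4: 28 -> fragment 7 completed (7 total).
Final fork_pos = 28, so 7 fragment(s) are complete. Build each: template segment -> complement -> reverse.
Fragment 1: template[0:4] = TCTA -> complement AGAT -> reversed TAGA
Fragment 2: template[4:8] = ACAA -> complement TGTT -> reversed TTGT
Fragment 3: template[8:12] = GATG -> complement CTAC -> reversed CATC
Fragment 4: template[12:16] = TAAG -> complement ATTC -> reversed CTTA
Fragment 5: template[16:20] = GGGT -> complement CCCA -> reversed ACCC
Fragment 6: template[20:24] = GTAG -> complement CATC -> reversed CTAC
Fragment 7: template[24:28] = GAGG -> complement CTCC -> reversed CCTC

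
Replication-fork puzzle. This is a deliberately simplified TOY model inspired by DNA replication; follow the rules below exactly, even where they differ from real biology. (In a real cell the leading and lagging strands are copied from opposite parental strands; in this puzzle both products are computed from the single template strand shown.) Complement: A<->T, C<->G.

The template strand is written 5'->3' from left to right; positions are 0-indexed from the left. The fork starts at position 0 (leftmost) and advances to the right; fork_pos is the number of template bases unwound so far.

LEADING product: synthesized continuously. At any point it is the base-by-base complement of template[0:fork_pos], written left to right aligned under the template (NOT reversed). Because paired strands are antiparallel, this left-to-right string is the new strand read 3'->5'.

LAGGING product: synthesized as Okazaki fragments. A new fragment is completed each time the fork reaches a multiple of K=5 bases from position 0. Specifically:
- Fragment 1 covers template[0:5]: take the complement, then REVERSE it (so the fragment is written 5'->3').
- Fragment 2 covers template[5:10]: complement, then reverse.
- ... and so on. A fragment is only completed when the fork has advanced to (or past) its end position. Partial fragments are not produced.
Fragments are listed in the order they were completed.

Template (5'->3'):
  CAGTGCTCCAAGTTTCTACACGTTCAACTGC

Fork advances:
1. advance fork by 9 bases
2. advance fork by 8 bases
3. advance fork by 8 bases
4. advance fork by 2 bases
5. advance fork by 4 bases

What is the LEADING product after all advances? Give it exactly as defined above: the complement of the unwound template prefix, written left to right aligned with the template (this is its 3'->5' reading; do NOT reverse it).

Answer: GTCACGAGGTTCAAAGATGTGCAAGTTGACG

Derivation:
Step 1: advance 9 -> fork_pos = 0 + 9 = 9.
Step 2: advance 8 -> fork_pos = 9 + 8 = 17.
Step 3: advance 8 -> fork_pos = 17 + 8 = 25.
Step 4: advance 2 -> fork_pos = 25 + 2 = 27.
Step 5: advance 4 -> fork_pos = 27 + 4 = 31.
Unwound prefix: template[0:31] = CAGTGCTCCAAGTTTCTACACGTTCAACTGC
Complement it base by base (A<->T, C<->G), keeping left-to-right order:
  [0:5] CAGTG -> GTCAC
  [5:10] CTCCA -> GAGGT
  [10:15] AGTTT -> TCAAA
  [15:20] CTACA -> GATGT
  [20:25] CGTTC -> GCAAG
  [25:30] AACTG -> TTGAC
  [30:31] C -> G
Concatenate: GTCACGAGGTTCAAAGATGTGCAAGTTGACG (length 31; written aligned with the template, i.e. 3'->5').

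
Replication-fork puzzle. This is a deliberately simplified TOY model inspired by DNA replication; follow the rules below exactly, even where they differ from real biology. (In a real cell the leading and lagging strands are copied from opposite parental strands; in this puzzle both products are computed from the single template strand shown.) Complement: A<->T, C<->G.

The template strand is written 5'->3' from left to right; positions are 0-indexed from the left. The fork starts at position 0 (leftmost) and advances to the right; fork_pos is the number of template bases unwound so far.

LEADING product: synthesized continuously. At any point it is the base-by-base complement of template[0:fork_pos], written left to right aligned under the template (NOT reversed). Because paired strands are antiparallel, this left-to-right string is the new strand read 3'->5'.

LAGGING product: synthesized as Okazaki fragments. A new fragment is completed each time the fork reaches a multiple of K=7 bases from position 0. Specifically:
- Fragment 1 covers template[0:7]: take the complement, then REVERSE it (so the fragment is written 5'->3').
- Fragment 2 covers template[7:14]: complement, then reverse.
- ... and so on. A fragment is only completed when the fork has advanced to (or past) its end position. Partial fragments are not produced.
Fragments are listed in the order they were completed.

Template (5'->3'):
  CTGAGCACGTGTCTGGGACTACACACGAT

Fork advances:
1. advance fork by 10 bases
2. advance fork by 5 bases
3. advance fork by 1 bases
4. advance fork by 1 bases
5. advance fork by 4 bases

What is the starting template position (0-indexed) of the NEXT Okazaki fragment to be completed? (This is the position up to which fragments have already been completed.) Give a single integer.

Answer: 21

Derivation:
Step 1: advance 10 -> fork_pos = 0 + 10 = 10. Reached multiple(s) of 7: 7 -> fragment 1 completed (1 total).
Step 2: advance 5 -> fork_pos = 10 + 5 = 15. Reached multiple(s) of 7: 14 -> fragment 2 completed (2 total).
Step 3: advance 1 -> fork_pos = 15 + 1 = 16. Next multiple of 7 is 21 (not reached); still 2 fragment(s).
Step 4: advance 1 -> fork_pos = 16 + 1 = 17. Next multiple of 7 is 21 (not reached); still 2 fragment(s).
Step 5: advance 4 -> fork_pos = 17 + 4 = 21. Reached multiple(s) of 7: 21 -> fragment 3 completed (3 total).
3 fragment(s) completed, covering template[0:21] (3 x 7 = 21). The next fragment, fragment 4, covers template[21:28], so it starts at position 21.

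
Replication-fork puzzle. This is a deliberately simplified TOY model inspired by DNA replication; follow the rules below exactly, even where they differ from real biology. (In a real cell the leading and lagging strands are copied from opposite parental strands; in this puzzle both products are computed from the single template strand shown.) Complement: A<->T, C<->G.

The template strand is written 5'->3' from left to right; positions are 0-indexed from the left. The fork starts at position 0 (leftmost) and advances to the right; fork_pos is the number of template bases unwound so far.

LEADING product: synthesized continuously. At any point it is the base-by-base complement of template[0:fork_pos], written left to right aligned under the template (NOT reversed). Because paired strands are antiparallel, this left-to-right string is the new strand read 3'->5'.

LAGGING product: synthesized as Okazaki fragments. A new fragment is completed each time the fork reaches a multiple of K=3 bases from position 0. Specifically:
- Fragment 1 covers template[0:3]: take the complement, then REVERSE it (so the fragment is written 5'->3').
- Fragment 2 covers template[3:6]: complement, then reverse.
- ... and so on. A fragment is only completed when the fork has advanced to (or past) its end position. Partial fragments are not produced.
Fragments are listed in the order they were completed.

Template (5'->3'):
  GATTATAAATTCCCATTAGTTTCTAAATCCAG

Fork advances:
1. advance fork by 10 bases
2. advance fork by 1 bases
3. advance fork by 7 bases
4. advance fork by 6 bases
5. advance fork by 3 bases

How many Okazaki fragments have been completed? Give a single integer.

Step 1: advance 10 -> fork_pos = 0 + 10 = 10. Reached multiple(s) of 3: 3, 6, 9 -> fragments 1-3 completed (3 total).
Step 2: advance 1 -> fork_pos = 10 + 1 = 11. Next multiple of 3 is 12 (not reached); still 3 fragment(s).
Step 3: advance 7 -> fork_pos = 11 + 7 = 18. Reached multiple(s) of 3: 12, 15, 18 -> fragments 4-6 completed (6 total).
Step 4: advance 6 -> fork_pos = 18 + 6 = 24. Reached multiple(s) of 3: 21, 24 -> fragments 7-8 completed (8 total).
Step 5: advance 3 -> fork_pos = 24 + 3 = 27. Reached multiple(s) of 3: 27 -> fragment 9 completed (9 total).
Check: final fork_pos = 27; the multiples of 3 that are <= 27 are 3..27 -> 27 // 3 = 9 completed fragment(s).

Answer: 9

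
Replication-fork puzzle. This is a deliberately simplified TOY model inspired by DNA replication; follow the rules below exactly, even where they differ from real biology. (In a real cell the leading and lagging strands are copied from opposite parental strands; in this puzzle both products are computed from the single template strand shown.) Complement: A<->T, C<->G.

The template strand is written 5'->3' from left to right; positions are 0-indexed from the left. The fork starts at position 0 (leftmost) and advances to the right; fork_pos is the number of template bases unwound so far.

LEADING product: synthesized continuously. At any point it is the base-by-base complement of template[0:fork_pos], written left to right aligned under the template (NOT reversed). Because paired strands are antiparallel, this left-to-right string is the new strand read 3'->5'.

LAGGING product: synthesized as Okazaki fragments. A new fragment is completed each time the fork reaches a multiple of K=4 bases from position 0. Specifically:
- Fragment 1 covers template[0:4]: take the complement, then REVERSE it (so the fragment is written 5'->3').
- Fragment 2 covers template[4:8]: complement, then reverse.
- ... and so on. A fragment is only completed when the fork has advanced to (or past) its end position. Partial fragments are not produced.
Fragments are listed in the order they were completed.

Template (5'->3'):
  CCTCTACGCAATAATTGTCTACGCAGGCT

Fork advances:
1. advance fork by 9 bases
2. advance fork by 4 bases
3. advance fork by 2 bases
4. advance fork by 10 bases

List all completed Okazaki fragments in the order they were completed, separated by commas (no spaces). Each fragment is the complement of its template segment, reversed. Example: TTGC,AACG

Answer: GAGG,CGTA,ATTG,AATT,AGAC,GCGT

Derivation:
Step 1: advance 9 -> fork_pos = 0 + 9 = 9. Reached multiple(s) of 4: 4, 8 -> fragments 1-2 completed (2 total).
Step 2: advance 4 -> fork_pos = 9 + 4 = 13. Reached multiple(s) of 4: 12 -> fragment 3 completed (3 total).
Step 3: advance 2 -> fork_pos = 13 + 2 = 15. Next multiple of 4 is 16 (not reached); still 3 fragment(s).
Step 4: advance 10 -> fork_pos = 15 + 10 = 25. Reached multiple(s) of 4: 16, 20, 24 -> fragments 4-6 completed (6 total).
Final fork_pos = 25, so 6 fragment(s) are complete. Build each: template segment -> complement -> reverse.
Fragment 1: template[0:4] = CCTC -> complement GGAG -> reversed GAGG
Fragment 2: template[4:8] = TACG -> complement ATGC -> reversed CGTA
Fragment 3: template[8:12] = CAAT -> complement GTTA -> reversed ATTG
Fragment 4: template[12:16] = AATT -> complement TTAA -> reversed AATT
Fragment 5: template[16:20] = GTCT -> complement CAGA -> reversed AGAC
Fragment 6: template[20:24] = ACGC -> complement TGCG -> reversed GCGT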